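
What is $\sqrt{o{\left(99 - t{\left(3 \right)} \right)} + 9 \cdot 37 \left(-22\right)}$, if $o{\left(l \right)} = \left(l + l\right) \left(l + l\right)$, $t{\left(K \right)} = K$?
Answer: $3 \sqrt{3282} \approx 171.87$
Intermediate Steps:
$o{\left(l \right)} = 4 l^{2}$ ($o{\left(l \right)} = 2 l 2 l = 4 l^{2}$)
$\sqrt{o{\left(99 - t{\left(3 \right)} \right)} + 9 \cdot 37 \left(-22\right)} = \sqrt{4 \left(99 - 3\right)^{2} + 9 \cdot 37 \left(-22\right)} = \sqrt{4 \left(99 - 3\right)^{2} + 333 \left(-22\right)} = \sqrt{4 \cdot 96^{2} - 7326} = \sqrt{4 \cdot 9216 - 7326} = \sqrt{36864 - 7326} = \sqrt{29538} = 3 \sqrt{3282}$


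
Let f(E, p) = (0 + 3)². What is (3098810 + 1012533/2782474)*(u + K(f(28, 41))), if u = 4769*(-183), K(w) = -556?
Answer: -7529759769049906859/2782474 ≈ -2.7061e+12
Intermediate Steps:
f(E, p) = 9 (f(E, p) = 3² = 9)
u = -872727
(3098810 + 1012533/2782474)*(u + K(f(28, 41))) = (3098810 + 1012533/2782474)*(-872727 - 556) = (3098810 + 1012533*(1/2782474))*(-873283) = (3098810 + 1012533/2782474)*(-873283) = (8622359268473/2782474)*(-873283) = -7529759769049906859/2782474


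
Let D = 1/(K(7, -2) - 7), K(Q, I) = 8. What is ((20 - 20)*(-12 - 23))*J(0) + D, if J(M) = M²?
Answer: 1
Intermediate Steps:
D = 1 (D = 1/(8 - 7) = 1/1 = 1)
((20 - 20)*(-12 - 23))*J(0) + D = ((20 - 20)*(-12 - 23))*0² + 1 = (0*(-35))*0 + 1 = 0*0 + 1 = 0 + 1 = 1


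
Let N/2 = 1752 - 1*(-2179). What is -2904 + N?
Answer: 4958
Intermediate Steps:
N = 7862 (N = 2*(1752 - 1*(-2179)) = 2*(1752 + 2179) = 2*3931 = 7862)
-2904 + N = -2904 + 7862 = 4958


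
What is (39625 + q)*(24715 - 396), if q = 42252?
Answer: 1991166763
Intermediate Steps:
(39625 + q)*(24715 - 396) = (39625 + 42252)*(24715 - 396) = 81877*24319 = 1991166763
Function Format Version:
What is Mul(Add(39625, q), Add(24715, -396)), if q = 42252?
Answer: 1991166763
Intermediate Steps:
Mul(Add(39625, q), Add(24715, -396)) = Mul(Add(39625, 42252), Add(24715, -396)) = Mul(81877, 24319) = 1991166763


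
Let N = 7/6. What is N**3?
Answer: 343/216 ≈ 1.5880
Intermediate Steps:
N = 7/6 (N = 7*(1/6) = 7/6 ≈ 1.1667)
N**3 = (7/6)**3 = 343/216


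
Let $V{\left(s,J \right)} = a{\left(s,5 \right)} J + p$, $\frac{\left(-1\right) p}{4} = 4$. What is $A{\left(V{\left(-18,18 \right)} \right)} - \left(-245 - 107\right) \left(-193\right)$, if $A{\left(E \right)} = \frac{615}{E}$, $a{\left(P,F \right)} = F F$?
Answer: $- \frac{29483609}{434} \approx -67935.0$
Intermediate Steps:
$a{\left(P,F \right)} = F^{2}$
$p = -16$ ($p = \left(-4\right) 4 = -16$)
$V{\left(s,J \right)} = -16 + 25 J$ ($V{\left(s,J \right)} = 5^{2} J - 16 = 25 J - 16 = -16 + 25 J$)
$A{\left(V{\left(-18,18 \right)} \right)} - \left(-245 - 107\right) \left(-193\right) = \frac{615}{-16 + 25 \cdot 18} - \left(-245 - 107\right) \left(-193\right) = \frac{615}{-16 + 450} - \left(-352\right) \left(-193\right) = \frac{615}{434} - 67936 = - \frac{29483609}{434}$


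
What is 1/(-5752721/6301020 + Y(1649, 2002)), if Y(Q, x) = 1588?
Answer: 6301020/10000267039 ≈ 0.00063009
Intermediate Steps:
1/(-5752721/6301020 + Y(1649, 2002)) = 1/(-5752721/6301020 + 1588) = 1/(10000267039/6301020) = 6301020/10000267039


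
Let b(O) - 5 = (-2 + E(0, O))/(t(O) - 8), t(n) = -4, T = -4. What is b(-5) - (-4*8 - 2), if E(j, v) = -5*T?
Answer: 75/2 ≈ 37.500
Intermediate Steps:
E(j, v) = 20 (E(j, v) = -5*(-4) = 20)
b(O) = 7/2 (b(O) = 5 + (-2 + 20)/(-4 - 8) = 5 + 18/(-12) = 5 + 18*(-1/12) = 5 - 3/2 = 7/2)
b(-5) - (-4*8 - 2) = 7/2 - (-4*8 - 2) = 7/2 - (-32 - 2) = 7/2 - 1*(-34) = 7/2 + 34 = 75/2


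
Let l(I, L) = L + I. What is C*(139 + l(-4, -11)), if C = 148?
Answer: 18352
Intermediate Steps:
l(I, L) = I + L
C*(139 + l(-4, -11)) = 148*(139 + (-4 - 11)) = 148*(139 - 15) = 148*124 = 18352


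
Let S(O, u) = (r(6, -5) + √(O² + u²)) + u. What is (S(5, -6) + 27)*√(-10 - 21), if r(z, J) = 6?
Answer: I*√31*(27 + √61) ≈ 193.82*I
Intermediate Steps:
S(O, u) = 6 + u + √(O² + u²) (S(O, u) = (6 + √(O² + u²)) + u = 6 + u + √(O² + u²))
(S(5, -6) + 27)*√(-10 - 21) = ((6 - 6 + √(5² + (-6)²)) + 27)*√(-10 - 21) = ((6 - 6 + √(25 + 36)) + 27)*√(-31) = ((6 - 6 + √61) + 27)*(I*√31) = (√61 + 27)*(I*√31) = (27 + √61)*(I*√31) = I*√31*(27 + √61)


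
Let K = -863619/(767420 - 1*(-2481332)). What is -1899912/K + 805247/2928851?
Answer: 6025957799735847039/843137123923 ≈ 7.1471e+6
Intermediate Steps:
K = -863619/3248752 (K = -863619/(767420 + 2481332) = -863619/3248752 ≈ -0.26583)
-1899912/K + 805247/2928851 = -1899912/(-863619/3248752) + 805247/2928851 = -1899912*(-3248752/863619) + 805247*(1/2928851) = 2057447636608/287873 + 805247/2928851 = 6025957799735847039/843137123923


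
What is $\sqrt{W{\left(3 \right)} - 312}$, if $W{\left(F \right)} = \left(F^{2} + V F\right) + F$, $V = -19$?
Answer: $i \sqrt{357} \approx 18.894 i$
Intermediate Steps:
$W{\left(F \right)} = F^{2} - 18 F$ ($W{\left(F \right)} = \left(F^{2} - 19 F\right) + F = F^{2} - 18 F$)
$\sqrt{W{\left(3 \right)} - 312} = \sqrt{3 \left(-18 + 3\right) - 312} = \sqrt{3 \left(-15\right) - 312} = \sqrt{-45 - 312} = \sqrt{-357} = i \sqrt{357}$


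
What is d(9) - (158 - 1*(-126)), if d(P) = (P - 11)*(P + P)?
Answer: -320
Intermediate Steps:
d(P) = 2*P*(-11 + P) (d(P) = (-11 + P)*(2*P) = 2*P*(-11 + P))
d(9) - (158 - 1*(-126)) = 2*9*(-11 + 9) - (158 - 1*(-126)) = 2*9*(-2) - (158 + 126) = -36 - 1*284 = -36 - 284 = -320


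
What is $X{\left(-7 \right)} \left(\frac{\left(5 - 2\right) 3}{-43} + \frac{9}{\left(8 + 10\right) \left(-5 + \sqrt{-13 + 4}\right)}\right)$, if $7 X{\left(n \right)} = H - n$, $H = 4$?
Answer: $- \frac{9097}{20468} - \frac{33 i}{476} \approx -0.44445 - 0.069328 i$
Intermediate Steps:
$X{\left(n \right)} = \frac{4}{7} - \frac{n}{7}$ ($X{\left(n \right)} = \frac{4 - n}{7} = \frac{4}{7} - \frac{n}{7}$)
$X{\left(-7 \right)} \left(\frac{\left(5 - 2\right) 3}{-43} + \frac{9}{\left(8 + 10\right) \left(-5 + \sqrt{-13 + 4}\right)}\right) = \left(\frac{4}{7} - -1\right) \left(\frac{\left(5 - 2\right) 3}{-43} + \frac{9}{\left(8 + 10\right) \left(-5 + \sqrt{-13 + 4}\right)}\right) = \left(\frac{4}{7} + 1\right) \left(3 \cdot 3 \left(- \frac{1}{43}\right) + \frac{9}{18 \left(-5 + \sqrt{-9}\right)}\right) = \frac{11 \left(9 \left(- \frac{1}{43}\right) + \frac{9}{18 \left(-5 + 3 i\right)}\right)}{7} = \frac{11 \left(- \frac{9}{43} + \frac{9}{-90 + 54 i}\right)}{7} = \frac{11 \left(- \frac{9}{43} + 9 \frac{-90 - 54 i}{11016}\right)}{7} = \frac{11 \left(- \frac{9}{43} + \frac{-90 - 54 i}{1224}\right)}{7} = - \frac{99}{301} + \frac{11 \left(-90 - 54 i\right)}{8568}$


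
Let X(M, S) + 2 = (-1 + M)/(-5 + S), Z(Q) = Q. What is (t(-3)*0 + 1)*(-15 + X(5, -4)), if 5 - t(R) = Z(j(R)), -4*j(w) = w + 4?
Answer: -157/9 ≈ -17.444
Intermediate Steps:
j(w) = -1 - w/4 (j(w) = -(w + 4)/4 = -(4 + w)/4 = -1 - w/4)
t(R) = 6 + R/4 (t(R) = 5 - (-1 - R/4) = 5 + (1 + R/4) = 6 + R/4)
X(M, S) = -2 + (-1 + M)/(-5 + S)
(t(-3)*0 + 1)*(-15 + X(5, -4)) = ((6 + (¼)*(-3))*0 + 1)*(-15 + (9 + 5 - 2*(-4))/(-5 - 4)) = ((6 - ¾)*0 + 1)*(-15 + (9 + 5 + 8)/(-9)) = ((21/4)*0 + 1)*(-15 - ⅑*22) = (0 + 1)*(-15 - 22/9) = 1*(-157/9) = -157/9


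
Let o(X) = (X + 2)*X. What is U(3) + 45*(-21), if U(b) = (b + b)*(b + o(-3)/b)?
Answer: -921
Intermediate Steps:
o(X) = X*(2 + X) (o(X) = (2 + X)*X = X*(2 + X))
U(b) = 2*b*(b + 3/b) (U(b) = (b + b)*(b + (-3*(2 - 3))/b) = (2*b)*(b + (-3*(-1))/b) = (2*b)*(b + 3/b) = 2*b*(b + 3/b))
U(3) + 45*(-21) = (6 + 2*3²) + 45*(-21) = (6 + 2*9) - 945 = (6 + 18) - 945 = 24 - 945 = -921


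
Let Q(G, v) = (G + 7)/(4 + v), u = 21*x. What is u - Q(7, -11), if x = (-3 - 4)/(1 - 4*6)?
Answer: 193/23 ≈ 8.3913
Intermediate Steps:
x = 7/23 (x = -7/(1 - 24) = -7/(-23) = -7*(-1/23) = 7/23 ≈ 0.30435)
u = 147/23 (u = 21*(7/23) = 147/23 ≈ 6.3913)
Q(G, v) = (7 + G)/(4 + v)
u - Q(7, -11) = 147/23 - (7 + 7)/(4 - 11) = 147/23 - 14/(-7) = 147/23 - (-1)*14/7 = 147/23 - 1*(-2) = 147/23 + 2 = 193/23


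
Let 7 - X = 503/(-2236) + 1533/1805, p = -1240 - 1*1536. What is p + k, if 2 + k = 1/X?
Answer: -71479423906/25731987 ≈ -2777.8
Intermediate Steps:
p = -2776 (p = -1240 - 1536 = -2776)
X = 25731987/4035980 (X = 7 - (503/(-2236) + 1533/1805) = 7 - (503*(-1/2236) + 1533*(1/1805)) = 7 - (-503/2236 + 1533/1805) = 7 - 1*2519873/4035980 = 7 - 2519873/4035980 = 25731987/4035980 ≈ 6.3756)
k = -47427994/25731987 (k = -2 + 1/(25731987/4035980) = -2 + 4035980/25731987 = -47427994/25731987 ≈ -1.8432)
p + k = -2776 - 47427994/25731987 = -71479423906/25731987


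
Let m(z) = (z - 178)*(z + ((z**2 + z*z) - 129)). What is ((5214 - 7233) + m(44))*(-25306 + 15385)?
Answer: 5054521317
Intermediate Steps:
m(z) = (-178 + z)*(-129 + z + 2*z**2) (m(z) = (-178 + z)*(z + ((z**2 + z**2) - 129)) = (-178 + z)*(z + (2*z**2 - 129)) = (-178 + z)*(z + (-129 + 2*z**2)) = (-178 + z)*(-129 + z + 2*z**2))
((5214 - 7233) + m(44))*(-25306 + 15385) = ((5214 - 7233) + (22962 - 355*44**2 - 307*44 + 2*44**3))*(-25306 + 15385) = (-2019 + (22962 - 355*1936 - 13508 + 2*85184))*(-9921) = (-2019 + (22962 - 687280 - 13508 + 170368))*(-9921) = (-2019 - 507458)*(-9921) = -509477*(-9921) = 5054521317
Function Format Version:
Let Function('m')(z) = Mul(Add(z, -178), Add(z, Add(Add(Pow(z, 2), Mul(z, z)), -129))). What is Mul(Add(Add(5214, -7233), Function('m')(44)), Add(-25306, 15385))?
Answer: 5054521317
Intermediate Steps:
Function('m')(z) = Mul(Add(-178, z), Add(-129, z, Mul(2, Pow(z, 2)))) (Function('m')(z) = Mul(Add(-178, z), Add(z, Add(Add(Pow(z, 2), Pow(z, 2)), -129))) = Mul(Add(-178, z), Add(z, Add(Mul(2, Pow(z, 2)), -129))) = Mul(Add(-178, z), Add(z, Add(-129, Mul(2, Pow(z, 2))))) = Mul(Add(-178, z), Add(-129, z, Mul(2, Pow(z, 2)))))
Mul(Add(Add(5214, -7233), Function('m')(44)), Add(-25306, 15385)) = Mul(Add(Add(5214, -7233), Add(22962, Mul(-355, Pow(44, 2)), Mul(-307, 44), Mul(2, Pow(44, 3)))), Add(-25306, 15385)) = Mul(Add(-2019, Add(22962, Mul(-355, 1936), -13508, Mul(2, 85184))), -9921) = Mul(Add(-2019, Add(22962, -687280, -13508, 170368)), -9921) = Mul(Add(-2019, -507458), -9921) = Mul(-509477, -9921) = 5054521317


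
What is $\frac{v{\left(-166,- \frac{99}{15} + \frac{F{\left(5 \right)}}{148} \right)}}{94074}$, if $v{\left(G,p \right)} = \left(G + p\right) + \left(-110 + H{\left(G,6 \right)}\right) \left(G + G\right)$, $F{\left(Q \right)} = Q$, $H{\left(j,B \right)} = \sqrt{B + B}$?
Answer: $\frac{26897101}{69614760} - \frac{332 \sqrt{3}}{47037} \approx 0.37415$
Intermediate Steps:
$H{\left(j,B \right)} = \sqrt{2} \sqrt{B}$ ($H{\left(j,B \right)} = \sqrt{2 B} = \sqrt{2} \sqrt{B}$)
$v{\left(G,p \right)} = G + p + 2 G \left(-110 + 2 \sqrt{3}\right)$ ($v{\left(G,p \right)} = \left(G + p\right) + \left(-110 + \sqrt{2} \sqrt{6}\right) \left(G + G\right) = \left(G + p\right) + \left(-110 + 2 \sqrt{3}\right) 2 G = \left(G + p\right) + 2 G \left(-110 + 2 \sqrt{3}\right) = G + p + 2 G \left(-110 + 2 \sqrt{3}\right)$)
$\frac{v{\left(-166,- \frac{99}{15} + \frac{F{\left(5 \right)}}{148} \right)}}{94074} = \frac{\left(- \frac{99}{15} + \frac{5}{148}\right) - -36354 + 4 \left(-166\right) \sqrt{3}}{94074} = \left(\left(\left(-99\right) \frac{1}{15} + 5 \cdot \frac{1}{148}\right) + 36354 - 664 \sqrt{3}\right) \frac{1}{94074} = \left(\left(- \frac{33}{5} + \frac{5}{148}\right) + 36354 - 664 \sqrt{3}\right) \frac{1}{94074} = \left(- \frac{4859}{740} + 36354 - 664 \sqrt{3}\right) \frac{1}{94074} = \left(\frac{26897101}{740} - 664 \sqrt{3}\right) \frac{1}{94074} = \frac{26897101}{69614760} - \frac{332 \sqrt{3}}{47037}$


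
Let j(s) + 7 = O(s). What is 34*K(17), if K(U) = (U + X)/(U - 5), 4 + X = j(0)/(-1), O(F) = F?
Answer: 170/3 ≈ 56.667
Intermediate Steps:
j(s) = -7 + s
X = 3 (X = -4 + (-7 + 0)/(-1) = -4 - 7*(-1) = -4 + 7 = 3)
K(U) = (3 + U)/(-5 + U) (K(U) = (U + 3)/(U - 5) = (3 + U)/(-5 + U))
34*K(17) = 34*((3 + 17)/(-5 + 17)) = 34*(20/12) = 34*((1/12)*20) = 34*(5/3) = 170/3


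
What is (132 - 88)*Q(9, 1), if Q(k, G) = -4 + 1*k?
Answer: 220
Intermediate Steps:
Q(k, G) = -4 + k
(132 - 88)*Q(9, 1) = (132 - 88)*(-4 + 9) = 44*5 = 220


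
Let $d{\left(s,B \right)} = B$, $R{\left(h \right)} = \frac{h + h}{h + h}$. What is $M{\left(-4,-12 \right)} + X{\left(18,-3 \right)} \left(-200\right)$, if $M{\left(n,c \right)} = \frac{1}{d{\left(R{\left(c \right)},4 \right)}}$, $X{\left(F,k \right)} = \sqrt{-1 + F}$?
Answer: $\frac{1}{4} - 200 \sqrt{17} \approx -824.37$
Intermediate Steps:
$R{\left(h \right)} = 1$ ($R{\left(h \right)} = \frac{2 h}{2 h} = 2 h \frac{1}{2 h} = 1$)
$M{\left(n,c \right)} = \frac{1}{4}$
$M{\left(-4,-12 \right)} + X{\left(18,-3 \right)} \left(-200\right) = \frac{1}{4} + \sqrt{-1 + 18} \left(-200\right) = \frac{1}{4} + \sqrt{17} \left(-200\right) = \frac{1}{4} - 200 \sqrt{17}$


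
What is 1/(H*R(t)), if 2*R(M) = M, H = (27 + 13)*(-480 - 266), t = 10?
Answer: -1/149200 ≈ -6.7024e-6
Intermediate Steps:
H = -29840 (H = 40*(-746) = -29840)
R(M) = M/2
1/(H*R(t)) = 1/(-14920*10) = 1/(-29840*5) = 1/(-149200) = -1/149200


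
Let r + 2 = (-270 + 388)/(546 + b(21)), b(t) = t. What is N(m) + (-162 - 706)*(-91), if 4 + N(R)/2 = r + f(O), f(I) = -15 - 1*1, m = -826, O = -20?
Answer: 44761484/567 ≈ 78944.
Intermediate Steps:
r = -1016/567 (r = -2 + (-270 + 388)/(546 + 21) = -2 + 118/567 = -1016/567 ≈ -1.7919)
f(I) = -16 (f(I) = -15 - 1 = -16)
N(R) = -24712/567 (N(R) = -8 + 2*(-1016/567 - 16) = -8 + 2*(-10088/567) = -8 - 20176/567 = -24712/567)
N(m) + (-162 - 706)*(-91) = -24712/567 + (-162 - 706)*(-91) = -24712/567 - 868*(-91) = -24712/567 + 78988 = 44761484/567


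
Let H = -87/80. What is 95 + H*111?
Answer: -2057/80 ≈ -25.712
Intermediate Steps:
H = -87/80 (H = -87*1/80 = -87/80 ≈ -1.0875)
95 + H*111 = 95 - 87/80*111 = 95 - 9657/80 = -2057/80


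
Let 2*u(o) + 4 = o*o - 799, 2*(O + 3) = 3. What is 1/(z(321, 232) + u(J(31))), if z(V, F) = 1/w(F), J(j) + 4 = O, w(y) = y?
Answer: -116/44819 ≈ -0.0025882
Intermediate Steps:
O = -3/2 (O = -3 + (1/2)*3 = -3 + 3/2 = -3/2 ≈ -1.5000)
J(j) = -11/2 (J(j) = -4 - 3/2 = -11/2)
z(V, F) = 1/F
u(o) = -803/2 + o**2/2 (u(o) = -2 + (o*o - 799)/2 = -2 + (o**2 - 799)/2 = -2 + (-799 + o**2)/2 = -2 + (-799/2 + o**2/2) = -803/2 + o**2/2)
1/(z(321, 232) + u(J(31))) = 1/(1/232 + (-803/2 + (-11/2)**2/2)) = 1/(1/232 + (-803/2 + (1/2)*(121/4))) = 1/(1/232 + (-803/2 + 121/8)) = 1/(1/232 - 3091/8) = 1/(-44819/116) = -116/44819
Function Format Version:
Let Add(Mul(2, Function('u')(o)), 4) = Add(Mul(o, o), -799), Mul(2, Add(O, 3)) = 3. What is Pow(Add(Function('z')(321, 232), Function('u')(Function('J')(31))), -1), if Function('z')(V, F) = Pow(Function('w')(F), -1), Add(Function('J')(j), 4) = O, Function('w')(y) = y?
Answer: Rational(-116, 44819) ≈ -0.0025882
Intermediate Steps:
O = Rational(-3, 2) (O = Add(-3, Mul(Rational(1, 2), 3)) = Add(-3, Rational(3, 2)) = Rational(-3, 2) ≈ -1.5000)
Function('J')(j) = Rational(-11, 2) (Function('J')(j) = Add(-4, Rational(-3, 2)) = Rational(-11, 2))
Function('z')(V, F) = Pow(F, -1)
Function('u')(o) = Add(Rational(-803, 2), Mul(Rational(1, 2), Pow(o, 2))) (Function('u')(o) = Add(-2, Mul(Rational(1, 2), Add(Mul(o, o), -799))) = Add(-2, Mul(Rational(1, 2), Add(Pow(o, 2), -799))) = Add(-2, Mul(Rational(1, 2), Add(-799, Pow(o, 2)))) = Add(-2, Add(Rational(-799, 2), Mul(Rational(1, 2), Pow(o, 2)))) = Add(Rational(-803, 2), Mul(Rational(1, 2), Pow(o, 2))))
Pow(Add(Function('z')(321, 232), Function('u')(Function('J')(31))), -1) = Pow(Add(Pow(232, -1), Add(Rational(-803, 2), Mul(Rational(1, 2), Pow(Rational(-11, 2), 2)))), -1) = Pow(Add(Rational(1, 232), Add(Rational(-803, 2), Mul(Rational(1, 2), Rational(121, 4)))), -1) = Pow(Add(Rational(1, 232), Add(Rational(-803, 2), Rational(121, 8))), -1) = Pow(Add(Rational(1, 232), Rational(-3091, 8)), -1) = Pow(Rational(-44819, 116), -1) = Rational(-116, 44819)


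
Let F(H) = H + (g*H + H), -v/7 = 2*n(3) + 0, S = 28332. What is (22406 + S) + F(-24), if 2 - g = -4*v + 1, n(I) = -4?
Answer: 45290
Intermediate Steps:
v = 56 (v = -7*(2*(-4) + 0) = -7*(-8 + 0) = -7*(-8) = 56)
g = 225 (g = 2 - (-4*56 + 1) = 2 - (-224 + 1) = 2 - 1*(-223) = 2 + 223 = 225)
F(H) = 227*H (F(H) = H + (225*H + H) = H + 226*H = 227*H)
(22406 + S) + F(-24) = (22406 + 28332) + 227*(-24) = 50738 - 5448 = 45290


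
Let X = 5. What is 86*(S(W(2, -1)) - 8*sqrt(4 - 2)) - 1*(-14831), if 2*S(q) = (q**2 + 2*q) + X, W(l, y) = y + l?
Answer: 15175 - 688*sqrt(2) ≈ 14202.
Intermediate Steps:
W(l, y) = l + y
S(q) = 5/2 + q + q**2/2 (S(q) = ((q**2 + 2*q) + 5)/2 = (5 + q**2 + 2*q)/2 = 5/2 + q + q**2/2)
86*(S(W(2, -1)) - 8*sqrt(4 - 2)) - 1*(-14831) = 86*((5/2 + (2 - 1) + (2 - 1)**2/2) - 8*sqrt(4 - 2)) - 1*(-14831) = 86*((5/2 + 1 + (1/2)*1**2) - 8*sqrt(2)) + 14831 = 86*((5/2 + 1 + (1/2)*1) - 8*sqrt(2)) + 14831 = 86*((5/2 + 1 + 1/2) - 8*sqrt(2)) + 14831 = 86*(4 - 8*sqrt(2)) + 14831 = (344 - 688*sqrt(2)) + 14831 = 15175 - 688*sqrt(2)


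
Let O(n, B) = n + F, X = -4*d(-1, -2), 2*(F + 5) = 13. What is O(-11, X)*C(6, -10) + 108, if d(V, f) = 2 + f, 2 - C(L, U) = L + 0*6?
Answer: 146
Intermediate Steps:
F = 3/2 (F = -5 + (1/2)*13 = -5 + 13/2 = 3/2 ≈ 1.5000)
C(L, U) = 2 - L (C(L, U) = 2 - (L + 0*6) = 2 - (L + 0) = 2 - L)
X = 0 (X = -4*(2 - 2) = -4*0 = 0)
O(n, B) = 3/2 + n (O(n, B) = n + 3/2 = 3/2 + n)
O(-11, X)*C(6, -10) + 108 = (3/2 - 11)*(2 - 1*6) + 108 = -19*(2 - 6)/2 + 108 = -19/2*(-4) + 108 = 38 + 108 = 146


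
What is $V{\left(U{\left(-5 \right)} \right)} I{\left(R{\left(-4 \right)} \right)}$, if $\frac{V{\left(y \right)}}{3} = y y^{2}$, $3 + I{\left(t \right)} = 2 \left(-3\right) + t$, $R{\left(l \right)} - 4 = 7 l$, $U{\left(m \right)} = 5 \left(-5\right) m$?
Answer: $-193359375$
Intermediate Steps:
$U{\left(m \right)} = - 25 m$
$R{\left(l \right)} = 4 + 7 l$
$I{\left(t \right)} = -9 + t$ ($I{\left(t \right)} = -3 + \left(2 \left(-3\right) + t\right) = -3 + \left(-6 + t\right) = -9 + t$)
$V{\left(y \right)} = 3 y^{3}$ ($V{\left(y \right)} = 3 y y^{2} = 3 y^{3}$)
$V{\left(U{\left(-5 \right)} \right)} I{\left(R{\left(-4 \right)} \right)} = 3 \left(\left(-25\right) \left(-5\right)\right)^{3} \left(-9 + \left(4 + 7 \left(-4\right)\right)\right) = 3 \cdot 125^{3} \left(-9 + \left(4 - 28\right)\right) = 3 \cdot 1953125 \left(-9 - 24\right) = 5859375 \left(-33\right) = -193359375$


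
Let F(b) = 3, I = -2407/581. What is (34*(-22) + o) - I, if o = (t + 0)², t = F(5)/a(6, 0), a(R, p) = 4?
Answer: -83249/112 ≈ -743.29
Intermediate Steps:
I = -29/7 (I = -2407*1/581 = -29/7 ≈ -4.1429)
t = ¾ (t = 3/4 = 3*(¼) = ¾ ≈ 0.75000)
o = 9/16 (o = (¾ + 0)² = (¾)² = 9/16 ≈ 0.56250)
(34*(-22) + o) - I = (34*(-22) + 9/16) - 1*(-29/7) = (-748 + 9/16) + 29/7 = -11959/16 + 29/7 = -83249/112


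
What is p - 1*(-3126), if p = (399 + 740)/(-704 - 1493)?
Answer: 6866683/2197 ≈ 3125.5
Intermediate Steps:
p = -1139/2197 (p = 1139/(-2197) = 1139*(-1/2197) = -1139/2197 ≈ -0.51843)
p - 1*(-3126) = -1139/2197 - 1*(-3126) = -1139/2197 + 3126 = 6866683/2197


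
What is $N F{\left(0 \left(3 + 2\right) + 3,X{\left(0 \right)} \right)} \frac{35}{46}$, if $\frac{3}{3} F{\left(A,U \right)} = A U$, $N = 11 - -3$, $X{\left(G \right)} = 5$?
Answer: $\frac{3675}{23} \approx 159.78$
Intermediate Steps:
$N = 14$ ($N = 11 + 3 = 14$)
$F{\left(A,U \right)} = A U$
$N F{\left(0 \left(3 + 2\right) + 3,X{\left(0 \right)} \right)} \frac{35}{46} = 14 \left(0 \left(3 + 2\right) + 3\right) 5 \cdot \frac{35}{46} = 14 \left(0 \cdot 5 + 3\right) 5 \cdot 35 \cdot \frac{1}{46} = 14 \left(0 + 3\right) 5 \cdot \frac{35}{46} = 14 \cdot 3 \cdot 5 \cdot \frac{35}{46} = 14 \cdot 15 \cdot \frac{35}{46} = 210 \cdot \frac{35}{46} = \frac{3675}{23}$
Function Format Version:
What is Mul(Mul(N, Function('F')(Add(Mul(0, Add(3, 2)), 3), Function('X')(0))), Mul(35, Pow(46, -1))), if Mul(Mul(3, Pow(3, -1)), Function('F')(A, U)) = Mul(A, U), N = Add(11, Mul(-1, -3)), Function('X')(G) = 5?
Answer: Rational(3675, 23) ≈ 159.78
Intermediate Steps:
N = 14 (N = Add(11, 3) = 14)
Function('F')(A, U) = Mul(A, U)
Mul(Mul(N, Function('F')(Add(Mul(0, Add(3, 2)), 3), Function('X')(0))), Mul(35, Pow(46, -1))) = Mul(Mul(14, Mul(Add(Mul(0, Add(3, 2)), 3), 5)), Mul(35, Pow(46, -1))) = Mul(Mul(14, Mul(Add(Mul(0, 5), 3), 5)), Mul(35, Rational(1, 46))) = Mul(Mul(14, Mul(Add(0, 3), 5)), Rational(35, 46)) = Mul(Mul(14, Mul(3, 5)), Rational(35, 46)) = Mul(Mul(14, 15), Rational(35, 46)) = Mul(210, Rational(35, 46)) = Rational(3675, 23)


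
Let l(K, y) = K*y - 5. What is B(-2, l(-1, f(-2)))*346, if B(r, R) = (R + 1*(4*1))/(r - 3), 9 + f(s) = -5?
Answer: -4498/5 ≈ -899.60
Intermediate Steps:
f(s) = -14 (f(s) = -9 - 5 = -14)
l(K, y) = -5 + K*y
B(r, R) = (4 + R)/(-3 + r) (B(r, R) = (R + 1*4)/(-3 + r) = (R + 4)/(-3 + r) = (4 + R)/(-3 + r))
B(-2, l(-1, f(-2)))*346 = ((4 + (-5 - 1*(-14)))/(-3 - 2))*346 = ((4 + (-5 + 14))/(-5))*346 = -(4 + 9)/5*346 = -⅕*13*346 = -13/5*346 = -4498/5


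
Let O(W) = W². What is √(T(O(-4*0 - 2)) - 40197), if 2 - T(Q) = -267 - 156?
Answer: 2*I*√9943 ≈ 199.43*I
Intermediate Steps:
T(Q) = 425 (T(Q) = 2 - (-267 - 156) = 2 - 1*(-423) = 2 + 423 = 425)
√(T(O(-4*0 - 2)) - 40197) = √(425 - 40197) = √(-39772) = 2*I*√9943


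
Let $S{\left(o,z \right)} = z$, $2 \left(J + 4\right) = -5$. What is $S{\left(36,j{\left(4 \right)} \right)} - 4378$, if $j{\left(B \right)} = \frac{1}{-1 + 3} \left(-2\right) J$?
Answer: $- \frac{8743}{2} \approx -4371.5$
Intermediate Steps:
$J = - \frac{13}{2}$ ($J = -4 + \frac{1}{2} \left(-5\right) = -4 - \frac{5}{2} = - \frac{13}{2} \approx -6.5$)
$j{\left(B \right)} = \frac{13}{2}$ ($j{\left(B \right)} = \frac{1}{-1 + 3} \left(-2\right) \left(- \frac{13}{2}\right) = \frac{1}{2} \left(-2\right) \left(- \frac{13}{2}\right) = \left(-1\right) \left(- \frac{13}{2}\right) = \frac{13}{2}$)
$S{\left(36,j{\left(4 \right)} \right)} - 4378 = \frac{13}{2} - 4378 = - \frac{8743}{2}$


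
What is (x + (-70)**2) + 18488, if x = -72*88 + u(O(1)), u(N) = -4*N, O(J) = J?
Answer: 17048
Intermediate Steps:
x = -6340 (x = -72*88 - 4*1 = -6336 - 4 = -6340)
(x + (-70)**2) + 18488 = (-6340 + (-70)**2) + 18488 = (-6340 + 4900) + 18488 = -1440 + 18488 = 17048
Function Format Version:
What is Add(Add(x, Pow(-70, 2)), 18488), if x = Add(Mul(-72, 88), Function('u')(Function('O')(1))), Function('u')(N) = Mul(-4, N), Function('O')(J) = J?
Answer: 17048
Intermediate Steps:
x = -6340 (x = Add(Mul(-72, 88), Mul(-4, 1)) = Add(-6336, -4) = -6340)
Add(Add(x, Pow(-70, 2)), 18488) = Add(Add(-6340, Pow(-70, 2)), 18488) = Add(Add(-6340, 4900), 18488) = Add(-1440, 18488) = 17048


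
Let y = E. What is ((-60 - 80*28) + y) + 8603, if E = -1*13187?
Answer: -6884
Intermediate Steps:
E = -13187
y = -13187
((-60 - 80*28) + y) + 8603 = ((-60 - 80*28) - 13187) + 8603 = ((-60 - 2240) - 13187) + 8603 = (-2300 - 13187) + 8603 = -15487 + 8603 = -6884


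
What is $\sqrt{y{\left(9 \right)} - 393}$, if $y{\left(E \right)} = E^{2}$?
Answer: $2 i \sqrt{78} \approx 17.664 i$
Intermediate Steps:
$\sqrt{y{\left(9 \right)} - 393} = \sqrt{9^{2} - 393} = \sqrt{81 - 393} = \sqrt{-312} = 2 i \sqrt{78}$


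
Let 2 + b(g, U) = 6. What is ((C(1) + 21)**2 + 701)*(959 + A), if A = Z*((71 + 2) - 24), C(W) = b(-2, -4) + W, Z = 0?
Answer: 1320543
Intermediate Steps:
b(g, U) = 4 (b(g, U) = -2 + 6 = 4)
C(W) = 4 + W
A = 0 (A = 0*((71 + 2) - 24) = 0*(73 - 24) = 0*49 = 0)
((C(1) + 21)**2 + 701)*(959 + A) = (((4 + 1) + 21)**2 + 701)*(959 + 0) = ((5 + 21)**2 + 701)*959 = (26**2 + 701)*959 = (676 + 701)*959 = 1377*959 = 1320543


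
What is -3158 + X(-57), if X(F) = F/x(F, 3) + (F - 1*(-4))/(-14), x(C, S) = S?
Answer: -44425/14 ≈ -3173.2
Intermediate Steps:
X(F) = -2/7 + 11*F/42 (X(F) = F/3 + (F - 1*(-4))/(-14) = F*(1/3) + (F + 4)*(-1/14) = F/3 + (4 + F)*(-1/14) = F/3 + (-2/7 - F/14) = -2/7 + 11*F/42)
-3158 + X(-57) = -3158 + (-2/7 + (11/42)*(-57)) = -3158 + (-2/7 - 209/14) = -3158 - 213/14 = -44425/14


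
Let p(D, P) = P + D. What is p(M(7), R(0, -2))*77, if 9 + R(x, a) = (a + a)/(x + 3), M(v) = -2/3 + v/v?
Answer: -770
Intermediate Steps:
M(v) = 1/3 (M(v) = -2*1/3 + 1 = -2/3 + 1 = 1/3)
R(x, a) = -9 + 2*a/(3 + x) (R(x, a) = -9 + (a + a)/(x + 3) = -9 + (2*a)/(3 + x) = -9 + 2*a/(3 + x))
p(D, P) = D + P
p(M(7), R(0, -2))*77 = (1/3 + (-27 - 9*0 + 2*(-2))/(3 + 0))*77 = (1/3 + (-27 + 0 - 4)/3)*77 = (1/3 + (1/3)*(-31))*77 = (1/3 - 31/3)*77 = -10*77 = -770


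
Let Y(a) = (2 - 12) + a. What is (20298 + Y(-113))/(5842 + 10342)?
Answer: 20175/16184 ≈ 1.2466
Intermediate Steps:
Y(a) = -10 + a
(20298 + Y(-113))/(5842 + 10342) = (20298 + (-10 - 113))/(5842 + 10342) = (20298 - 123)/16184 = 20175*(1/16184) = 20175/16184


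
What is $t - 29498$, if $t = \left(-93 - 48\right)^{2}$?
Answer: $-9617$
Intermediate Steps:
$t = 19881$ ($t = \left(-141\right)^{2} = 19881$)
$t - 29498 = 19881 - 29498 = -9617$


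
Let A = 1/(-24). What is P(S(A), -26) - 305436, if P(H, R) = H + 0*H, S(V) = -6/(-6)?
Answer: -305435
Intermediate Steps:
A = -1/24 ≈ -0.041667
S(V) = 1 (S(V) = -6*(-1/6) = 1)
P(H, R) = H (P(H, R) = H + 0 = H)
P(S(A), -26) - 305436 = 1 - 305436 = -305435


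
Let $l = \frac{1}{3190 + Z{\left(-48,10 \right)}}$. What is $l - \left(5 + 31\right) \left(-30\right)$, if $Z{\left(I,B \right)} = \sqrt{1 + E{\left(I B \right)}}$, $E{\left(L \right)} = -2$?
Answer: $\frac{10990192270}{10176101} - \frac{i}{10176101} \approx 1080.0 - 9.8269 \cdot 10^{-8} i$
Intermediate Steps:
$Z{\left(I,B \right)} = i$ ($Z{\left(I,B \right)} = \sqrt{1 - 2} = \sqrt{-1} = i$)
$l = \frac{3190 - i}{10176101}$ ($l = \frac{1}{3190 + i} = \frac{3190 - i}{10176101} \approx 0.00031348 - 9.8269 \cdot 10^{-8} i$)
$l - \left(5 + 31\right) \left(-30\right) = \left(\frac{3190}{10176101} - \frac{i}{10176101}\right) - \left(5 + 31\right) \left(-30\right) = \left(\frac{3190}{10176101} - \frac{i}{10176101}\right) - 36 \left(-30\right) = \left(\frac{3190}{10176101} - \frac{i}{10176101}\right) - -1080 = \left(\frac{3190}{10176101} - \frac{i}{10176101}\right) + 1080 = \frac{10990192270}{10176101} - \frac{i}{10176101}$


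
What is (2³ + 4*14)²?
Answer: 4096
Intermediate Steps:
(2³ + 4*14)² = (8 + 56)² = 64² = 4096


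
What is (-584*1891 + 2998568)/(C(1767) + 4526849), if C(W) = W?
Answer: 236778/566077 ≈ 0.41828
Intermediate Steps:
(-584*1891 + 2998568)/(C(1767) + 4526849) = (-584*1891 + 2998568)/(1767 + 4526849) = (-1104344 + 2998568)/4528616 = 1894224*(1/4528616) = 236778/566077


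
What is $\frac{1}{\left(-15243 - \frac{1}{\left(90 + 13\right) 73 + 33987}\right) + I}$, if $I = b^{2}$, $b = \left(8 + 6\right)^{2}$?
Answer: $\frac{41506}{961818537} \approx 4.3154 \cdot 10^{-5}$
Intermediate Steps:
$b = 196$ ($b = 14^{2} = 196$)
$I = 38416$ ($I = 196^{2} = 38416$)
$\frac{1}{\left(-15243 - \frac{1}{\left(90 + 13\right) 73 + 33987}\right) + I} = \frac{1}{\left(-15243 - \frac{1}{\left(90 + 13\right) 73 + 33987}\right) + 38416} = \frac{1}{\left(-15243 - \frac{1}{103 \cdot 73 + 33987}\right) + 38416} = \frac{1}{\left(-15243 - \frac{1}{7519 + 33987}\right) + 38416} = \frac{1}{\left(-15243 - \frac{1}{41506}\right) + 38416} = \frac{1}{- \frac{632675959}{41506} + 38416} = \frac{1}{\frac{961818537}{41506}} = \frac{41506}{961818537}$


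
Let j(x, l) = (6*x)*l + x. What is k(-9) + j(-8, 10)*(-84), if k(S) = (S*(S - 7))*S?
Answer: 39696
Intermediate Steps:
k(S) = S²*(-7 + S) (k(S) = (S*(-7 + S))*S = S²*(-7 + S))
j(x, l) = x + 6*l*x (j(x, l) = 6*l*x + x = x + 6*l*x)
k(-9) + j(-8, 10)*(-84) = (-9)²*(-7 - 9) - 8*(1 + 6*10)*(-84) = 81*(-16) - 8*(1 + 60)*(-84) = -1296 - 8*61*(-84) = -1296 - 488*(-84) = -1296 + 40992 = 39696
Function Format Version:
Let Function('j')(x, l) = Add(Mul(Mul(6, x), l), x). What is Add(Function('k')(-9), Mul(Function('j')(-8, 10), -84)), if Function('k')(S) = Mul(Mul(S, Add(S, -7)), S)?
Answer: 39696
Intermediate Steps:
Function('k')(S) = Mul(Pow(S, 2), Add(-7, S)) (Function('k')(S) = Mul(Mul(S, Add(-7, S)), S) = Mul(Pow(S, 2), Add(-7, S)))
Function('j')(x, l) = Add(x, Mul(6, l, x)) (Function('j')(x, l) = Add(Mul(6, l, x), x) = Add(x, Mul(6, l, x)))
Add(Function('k')(-9), Mul(Function('j')(-8, 10), -84)) = Add(Mul(Pow(-9, 2), Add(-7, -9)), Mul(Mul(-8, Add(1, Mul(6, 10))), -84)) = Add(Mul(81, -16), Mul(Mul(-8, Add(1, 60)), -84)) = Add(-1296, Mul(Mul(-8, 61), -84)) = Add(-1296, Mul(-488, -84)) = Add(-1296, 40992) = 39696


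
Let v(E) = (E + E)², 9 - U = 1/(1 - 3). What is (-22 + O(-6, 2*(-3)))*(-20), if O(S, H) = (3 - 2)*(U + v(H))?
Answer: -2630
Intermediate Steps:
U = 19/2 (U = 9 - 1/(1 - 3) = 9 - 1/(-2) = 9 - 1*(-½) = 9 + ½ = 19/2 ≈ 9.5000)
v(E) = 4*E² (v(E) = (2*E)² = 4*E²)
O(S, H) = 19/2 + 4*H² (O(S, H) = (3 - 2)*(19/2 + 4*H²) = 1*(19/2 + 4*H²) = 19/2 + 4*H²)
(-22 + O(-6, 2*(-3)))*(-20) = (-22 + (19/2 + 4*(2*(-3))²))*(-20) = (-22 + (19/2 + 4*(-6)²))*(-20) = (-22 + (19/2 + 4*36))*(-20) = (-22 + (19/2 + 144))*(-20) = (-22 + 307/2)*(-20) = (263/2)*(-20) = -2630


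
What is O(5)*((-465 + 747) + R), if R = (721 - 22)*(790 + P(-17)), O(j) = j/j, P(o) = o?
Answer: 540609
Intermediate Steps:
O(j) = 1
R = 540327 (R = (721 - 22)*(790 - 17) = 699*773 = 540327)
O(5)*((-465 + 747) + R) = 1*((-465 + 747) + 540327) = 1*(282 + 540327) = 1*540609 = 540609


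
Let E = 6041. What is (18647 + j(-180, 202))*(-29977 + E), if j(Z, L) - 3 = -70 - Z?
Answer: -449039360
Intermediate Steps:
j(Z, L) = -67 - Z (j(Z, L) = 3 + (-70 - Z) = -67 - Z)
(18647 + j(-180, 202))*(-29977 + E) = (18647 + (-67 - 1*(-180)))*(-29977 + 6041) = (18647 + (-67 + 180))*(-23936) = (18647 + 113)*(-23936) = 18760*(-23936) = -449039360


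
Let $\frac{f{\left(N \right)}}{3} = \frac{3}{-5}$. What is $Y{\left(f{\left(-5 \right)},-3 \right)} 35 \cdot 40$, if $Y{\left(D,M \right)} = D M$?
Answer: $7560$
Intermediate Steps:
$f{\left(N \right)} = - \frac{9}{5}$ ($f{\left(N \right)} = 3 \frac{3}{-5} = 3 \cdot 3 \left(- \frac{1}{5}\right) = 3 \left(- \frac{3}{5}\right) = - \frac{9}{5}$)
$Y{\left(f{\left(-5 \right)},-3 \right)} 35 \cdot 40 = \left(- \frac{9}{5}\right) \left(-3\right) 35 \cdot 40 = \frac{27}{5} \cdot 35 \cdot 40 = 189 \cdot 40 = 7560$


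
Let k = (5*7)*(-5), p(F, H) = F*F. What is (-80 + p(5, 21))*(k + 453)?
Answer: -15290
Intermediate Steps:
p(F, H) = F²
k = -175 (k = 35*(-5) = -175)
(-80 + p(5, 21))*(k + 453) = (-80 + 5²)*(-175 + 453) = (-80 + 25)*278 = -55*278 = -15290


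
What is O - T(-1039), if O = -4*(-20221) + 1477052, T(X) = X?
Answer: 1558975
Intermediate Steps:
O = 1557936 (O = 80884 + 1477052 = 1557936)
O - T(-1039) = 1557936 - 1*(-1039) = 1557936 + 1039 = 1558975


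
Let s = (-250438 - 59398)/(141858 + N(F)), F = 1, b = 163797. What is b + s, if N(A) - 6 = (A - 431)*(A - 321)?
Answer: 11443763743/69866 ≈ 1.6380e+5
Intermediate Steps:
N(A) = 6 + (-431 + A)*(-321 + A) (N(A) = 6 + (A - 431)*(A - 321) = 6 + (-431 + A)*(-321 + A))
s = -77459/69866 (s = (-250438 - 59398)/(141858 + (138357 + 1² - 752*1)) = -309836/(141858 + (138357 + 1 - 752)) = -309836/(141858 + 137606) = -309836/279464 = -309836*1/279464 = -77459/69866 ≈ -1.1087)
b + s = 163797 - 77459/69866 = 11443763743/69866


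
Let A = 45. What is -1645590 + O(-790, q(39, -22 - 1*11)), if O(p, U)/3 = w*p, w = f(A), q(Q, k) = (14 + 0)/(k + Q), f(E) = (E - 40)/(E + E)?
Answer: -4937165/3 ≈ -1.6457e+6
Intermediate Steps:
f(E) = (-40 + E)/(2*E) (f(E) = (-40 + E)/((2*E)) = (-40 + E)*(1/(2*E)) = (-40 + E)/(2*E))
q(Q, k) = 14/(Q + k)
w = 1/18 (w = (1/2)*(-40 + 45)/45 = (1/2)*(1/45)*5 = 1/18 ≈ 0.055556)
O(p, U) = p/6 (O(p, U) = 3*(p/18) = p/6)
-1645590 + O(-790, q(39, -22 - 1*11)) = -1645590 + (1/6)*(-790) = -1645590 - 395/3 = -4937165/3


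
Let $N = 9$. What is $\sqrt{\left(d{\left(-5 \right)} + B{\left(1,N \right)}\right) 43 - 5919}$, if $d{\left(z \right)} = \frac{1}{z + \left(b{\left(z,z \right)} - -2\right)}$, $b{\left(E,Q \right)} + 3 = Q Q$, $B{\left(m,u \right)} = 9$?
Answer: $\frac{i \sqrt{1996235}}{19} \approx 74.362 i$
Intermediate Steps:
$b{\left(E,Q \right)} = -3 + Q^{2}$ ($b{\left(E,Q \right)} = -3 + Q Q = -3 + Q^{2}$)
$d{\left(z \right)} = \frac{1}{-1 + z + z^{2}}$ ($d{\left(z \right)} = \frac{1}{z + \left(\left(-3 + z^{2}\right) - -2\right)} = \frac{1}{z + \left(\left(-3 + z^{2}\right) + 2\right)} = \frac{1}{z + \left(-1 + z^{2}\right)} = \frac{1}{-1 + z + z^{2}}$)
$\sqrt{\left(d{\left(-5 \right)} + B{\left(1,N \right)}\right) 43 - 5919} = \sqrt{\left(\frac{1}{-1 - 5 + \left(-5\right)^{2}} + 9\right) 43 - 5919} = \sqrt{\left(\frac{1}{-1 - 5 + 25} + 9\right) 43 - 5919} = \sqrt{\left(\frac{1}{19} + 9\right) 43 - 5919} = \sqrt{\frac{172}{19} \cdot 43 - 5919} = \sqrt{\frac{7396}{19} - 5919} = \sqrt{- \frac{105065}{19}} = \frac{i \sqrt{1996235}}{19}$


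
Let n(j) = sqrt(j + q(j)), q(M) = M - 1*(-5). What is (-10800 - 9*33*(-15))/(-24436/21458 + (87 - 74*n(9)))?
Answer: 62711495583525/13649437119043 + 54048274892730*sqrt(23)/13649437119043 ≈ 23.585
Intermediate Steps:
q(M) = 5 + M (q(M) = M + 5 = 5 + M)
n(j) = sqrt(5 + 2*j) (n(j) = sqrt(j + (5 + j)) = sqrt(5 + 2*j))
(-10800 - 9*33*(-15))/(-24436/21458 + (87 - 74*n(9))) = (-10800 - 9*33*(-15))/(-24436/21458 + (87 - 74*sqrt(5 + 2*9))) = (-10800 - 297*(-15))/(-24436*1/21458 + (87 - 74*sqrt(5 + 18))) = (-10800 + 4455)/(-12218/10729 + (87 - 74*sqrt(23))) = -6345/(921205/10729 - 74*sqrt(23))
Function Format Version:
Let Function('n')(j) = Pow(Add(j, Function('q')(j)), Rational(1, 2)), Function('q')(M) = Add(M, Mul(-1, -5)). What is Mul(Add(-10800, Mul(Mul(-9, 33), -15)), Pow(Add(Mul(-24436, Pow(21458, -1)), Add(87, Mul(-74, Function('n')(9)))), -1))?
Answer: Add(Rational(62711495583525, 13649437119043), Mul(Rational(54048274892730, 13649437119043), Pow(23, Rational(1, 2)))) ≈ 23.585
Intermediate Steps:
Function('q')(M) = Add(5, M) (Function('q')(M) = Add(M, 5) = Add(5, M))
Function('n')(j) = Pow(Add(5, Mul(2, j)), Rational(1, 2)) (Function('n')(j) = Pow(Add(j, Add(5, j)), Rational(1, 2)) = Pow(Add(5, Mul(2, j)), Rational(1, 2)))
Mul(Add(-10800, Mul(Mul(-9, 33), -15)), Pow(Add(Mul(-24436, Pow(21458, -1)), Add(87, Mul(-74, Function('n')(9)))), -1)) = Mul(Add(-10800, Mul(Mul(-9, 33), -15)), Pow(Add(Mul(-24436, Pow(21458, -1)), Add(87, Mul(-74, Pow(Add(5, Mul(2, 9)), Rational(1, 2))))), -1)) = Mul(Add(-10800, Mul(-297, -15)), Pow(Add(Mul(-24436, Rational(1, 21458)), Add(87, Mul(-74, Pow(Add(5, 18), Rational(1, 2))))), -1)) = Mul(Add(-10800, 4455), Pow(Add(Rational(-12218, 10729), Add(87, Mul(-74, Pow(23, Rational(1, 2))))), -1)) = Mul(-6345, Pow(Add(Rational(921205, 10729), Mul(-74, Pow(23, Rational(1, 2)))), -1))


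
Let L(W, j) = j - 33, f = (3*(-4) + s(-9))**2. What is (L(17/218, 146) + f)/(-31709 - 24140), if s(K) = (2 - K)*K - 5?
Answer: -13569/55849 ≈ -0.24296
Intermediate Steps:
s(K) = -5 + K*(2 - K) (s(K) = K*(2 - K) - 5 = -5 + K*(2 - K))
f = 13456 (f = (3*(-4) + (-5 - 1*(-9)**2 + 2*(-9)))**2 = (-12 + (-5 - 1*81 - 18))**2 = (-12 + (-5 - 81 - 18))**2 = (-12 - 104)**2 = (-116)**2 = 13456)
L(W, j) = -33 + j
(L(17/218, 146) + f)/(-31709 - 24140) = ((-33 + 146) + 13456)/(-31709 - 24140) = (113 + 13456)/(-55849) = 13569*(-1/55849) = -13569/55849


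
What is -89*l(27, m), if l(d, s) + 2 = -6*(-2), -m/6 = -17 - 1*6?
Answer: -890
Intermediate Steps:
m = 138 (m = -6*(-17 - 1*6) = -6*(-17 - 6) = -6*(-23) = 138)
l(d, s) = 10 (l(d, s) = -2 - 6*(-2) = -2 + 12 = 10)
-89*l(27, m) = -89*10 = -890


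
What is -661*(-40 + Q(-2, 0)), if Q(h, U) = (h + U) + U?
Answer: 27762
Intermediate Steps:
Q(h, U) = h + 2*U (Q(h, U) = (U + h) + U = h + 2*U)
-661*(-40 + Q(-2, 0)) = -661*(-40 + (-2 + 2*0)) = -661*(-40 + (-2 + 0)) = -661*(-40 - 2) = -661*(-42) = 27762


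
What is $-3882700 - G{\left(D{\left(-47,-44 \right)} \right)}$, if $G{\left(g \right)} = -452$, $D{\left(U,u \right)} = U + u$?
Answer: $-3882248$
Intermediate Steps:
$-3882700 - G{\left(D{\left(-47,-44 \right)} \right)} = -3882700 - -452 = -3882700 + 452 = -3882248$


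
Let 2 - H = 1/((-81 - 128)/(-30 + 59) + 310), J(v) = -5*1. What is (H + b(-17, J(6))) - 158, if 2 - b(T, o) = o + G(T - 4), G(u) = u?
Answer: -1123997/8781 ≈ -128.00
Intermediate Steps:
J(v) = -5
b(T, o) = 6 - T - o (b(T, o) = 2 - (o + (T - 4)) = 2 - (o + (-4 + T)) = 2 - (-4 + T + o) = 2 + (4 - T - o) = 6 - T - o)
H = 17533/8781 (H = 2 - 1/((-81 - 128)/(-30 + 59) + 310) = 2 - 1/(-209/29 + 310) = 2 - 1/8781/29 = 2 - 1*29/8781 = 2 - 29/8781 = 17533/8781 ≈ 1.9967)
(H + b(-17, J(6))) - 158 = (17533/8781 + (6 - 1*(-17) - 1*(-5))) - 158 = (17533/8781 + (6 + 17 + 5)) - 158 = (17533/8781 + 28) - 158 = 263401/8781 - 158 = -1123997/8781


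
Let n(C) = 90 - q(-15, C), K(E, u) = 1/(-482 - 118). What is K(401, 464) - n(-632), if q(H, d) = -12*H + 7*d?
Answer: -2600401/600 ≈ -4334.0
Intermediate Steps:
K(E, u) = -1/600 (K(E, u) = 1/(-600) = -1/600)
n(C) = -90 - 7*C (n(C) = 90 - (-12*(-15) + 7*C) = 90 - (180 + 7*C) = 90 + (-180 - 7*C) = -90 - 7*C)
K(401, 464) - n(-632) = -1/600 - (-90 - 7*(-632)) = -1/600 - (-90 + 4424) = -1/600 - 1*4334 = -1/600 - 4334 = -2600401/600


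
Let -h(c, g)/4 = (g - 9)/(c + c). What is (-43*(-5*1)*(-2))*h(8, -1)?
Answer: -1075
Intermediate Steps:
h(c, g) = -2*(-9 + g)/c (h(c, g) = -4*(g - 9)/(c + c) = -4*(-9 + g)/(2*c) = -4*(-9 + g)*1/(2*c) = -2*(-9 + g)/c)
(-43*(-5*1)*(-2))*h(8, -1) = (-43*(-5*1)*(-2))*(2*(9 - 1*(-1))/8) = (-(-215)*(-2))*(2*(⅛)*(9 + 1)) = (-43*10)*(2*(⅛)*10) = -430*5/2 = -1075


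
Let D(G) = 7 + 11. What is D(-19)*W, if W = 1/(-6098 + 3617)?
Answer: -6/827 ≈ -0.0072551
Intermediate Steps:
W = -1/2481 (W = 1/(-2481) = -1/2481 ≈ -0.00040306)
D(G) = 18
D(-19)*W = 18*(-1/2481) = -6/827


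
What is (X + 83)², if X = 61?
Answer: 20736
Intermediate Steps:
(X + 83)² = (61 + 83)² = 144² = 20736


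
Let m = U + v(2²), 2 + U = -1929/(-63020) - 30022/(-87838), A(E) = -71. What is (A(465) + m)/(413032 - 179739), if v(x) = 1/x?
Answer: -50081236481/161425655431585 ≈ -0.00031024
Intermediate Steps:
U = -4504837789/2767775380 (U = -2 + (-1929/(-63020) - 30022/(-87838)) = -2 + (-1929*(-1/63020) - 30022*(-1/87838)) = -2 + (1929/63020 + 15011/43919) = -2 + 1030712971/2767775380 = -4504837789/2767775380 ≈ -1.6276)
m = -953223486/691943845 (m = -4504837789/2767775380 + 1/(2²) = -4504837789/2767775380 + 1/4 = -4504837789/2767775380 + ¼ = -953223486/691943845 ≈ -1.3776)
(A(465) + m)/(413032 - 179739) = (-71 - 953223486/691943845)/(413032 - 179739) = -50081236481/691943845/233293 = -50081236481/691943845*1/233293 = -50081236481/161425655431585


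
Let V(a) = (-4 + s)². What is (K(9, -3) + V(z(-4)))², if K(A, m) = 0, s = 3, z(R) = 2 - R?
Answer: 1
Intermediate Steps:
V(a) = 1 (V(a) = (-4 + 3)² = (-1)² = 1)
(K(9, -3) + V(z(-4)))² = (0 + 1)² = 1² = 1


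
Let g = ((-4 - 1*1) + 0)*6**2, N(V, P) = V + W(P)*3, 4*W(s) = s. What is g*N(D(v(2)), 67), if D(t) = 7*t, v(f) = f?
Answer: -11565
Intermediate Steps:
W(s) = s/4
N(V, P) = V + 3*P/4 (N(V, P) = V + (P/4)*3 = V + 3*P/4)
g = -180 (g = ((-4 - 1) + 0)*36 = (-5 + 0)*36 = -5*36 = -180)
g*N(D(v(2)), 67) = -180*(7*2 + (3/4)*67) = -180*(14 + 201/4) = -180*257/4 = -11565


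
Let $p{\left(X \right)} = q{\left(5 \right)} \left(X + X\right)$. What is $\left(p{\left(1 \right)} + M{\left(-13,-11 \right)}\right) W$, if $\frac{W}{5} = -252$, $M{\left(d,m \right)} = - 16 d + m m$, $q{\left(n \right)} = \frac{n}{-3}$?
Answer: $-410340$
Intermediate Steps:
$q{\left(n \right)} = - \frac{n}{3}$ ($q{\left(n \right)} = n \left(- \frac{1}{3}\right) = - \frac{n}{3}$)
$M{\left(d,m \right)} = m^{2} - 16 d$ ($M{\left(d,m \right)} = - 16 d + m^{2} = m^{2} - 16 d$)
$p{\left(X \right)} = - \frac{10 X}{3}$ ($p{\left(X \right)} = \left(- \frac{1}{3}\right) 5 \left(X + X\right) = - \frac{5 \cdot 2 X}{3} = - \frac{10 X}{3}$)
$W = -1260$ ($W = 5 \left(-252\right) = -1260$)
$\left(p{\left(1 \right)} + M{\left(-13,-11 \right)}\right) W = \left(\left(- \frac{10}{3}\right) 1 + \left(\left(-11\right)^{2} - -208\right)\right) \left(-1260\right) = \left(- \frac{10}{3} + \left(121 + 208\right)\right) \left(-1260\right) = \left(- \frac{10}{3} + 329\right) \left(-1260\right) = \frac{977}{3} \left(-1260\right) = -410340$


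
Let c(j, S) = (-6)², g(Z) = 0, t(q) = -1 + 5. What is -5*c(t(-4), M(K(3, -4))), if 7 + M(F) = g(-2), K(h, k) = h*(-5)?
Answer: -180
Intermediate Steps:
t(q) = 4
K(h, k) = -5*h
M(F) = -7 (M(F) = -7 + 0 = -7)
c(j, S) = 36
-5*c(t(-4), M(K(3, -4))) = -5*36 = -180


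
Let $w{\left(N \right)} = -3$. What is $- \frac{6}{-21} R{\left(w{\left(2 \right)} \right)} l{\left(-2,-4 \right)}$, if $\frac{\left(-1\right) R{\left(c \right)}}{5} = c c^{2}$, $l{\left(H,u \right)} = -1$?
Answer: $- \frac{270}{7} \approx -38.571$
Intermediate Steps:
$R{\left(c \right)} = - 5 c^{3}$ ($R{\left(c \right)} = - 5 c c^{2} = - 5 c^{3}$)
$- \frac{6}{-21} R{\left(w{\left(2 \right)} \right)} l{\left(-2,-4 \right)} = - \frac{6}{-21} \left(- 5 \left(-3\right)^{3}\right) \left(-1\right) = \left(-6\right) \left(- \frac{1}{21}\right) \left(\left(-5\right) \left(-27\right)\right) \left(-1\right) = \frac{2}{7} \cdot 135 \left(-1\right) = \frac{270}{7} \left(-1\right) = - \frac{270}{7}$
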